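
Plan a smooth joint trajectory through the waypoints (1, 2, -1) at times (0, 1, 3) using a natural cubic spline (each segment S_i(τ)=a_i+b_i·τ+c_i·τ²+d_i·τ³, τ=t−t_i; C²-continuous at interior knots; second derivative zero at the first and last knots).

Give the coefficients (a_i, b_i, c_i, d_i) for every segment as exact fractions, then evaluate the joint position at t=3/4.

Δ: Δ0=1, Δ1=-3/2
row 1: diag=6, rhs=-15; c'=1/3, d'=-5/2
back: M1=-5/2
M: M0=0, M1=-5/2, M2=0
seg 0: a=1, c=M0/2=0, d=(M1−M0)/(6·1)=-5/12, b=Δ0−h0·(2M0+M1)/6=17/12
seg 1: a=2, c=M1/2=-5/4, d=(M2−M1)/(6·2)=5/24, b=Δ1−h1·(2M1+M2)/6=1/6
t_q=3/4 → seg 0, τ=3/4; S=1+17/12·τ+0·τ²+-5/12·τ³=483/256

  seg 0: a=1 b=17/12 c=0 d=-5/12
  seg 1: a=2 b=1/6 c=-5/4 d=5/24
S(3/4) = 483/256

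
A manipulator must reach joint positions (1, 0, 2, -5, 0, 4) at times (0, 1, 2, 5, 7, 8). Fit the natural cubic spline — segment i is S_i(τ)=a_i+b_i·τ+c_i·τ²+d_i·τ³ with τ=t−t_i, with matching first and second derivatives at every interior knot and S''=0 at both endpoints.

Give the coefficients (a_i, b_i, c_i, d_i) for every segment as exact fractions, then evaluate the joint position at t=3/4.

Δ: Δ0=-1, Δ1=2, Δ2=-7/3, Δ3=5/2, Δ4=4
row 1: diag=4, rhs=18; c'=1/4, d'=9/2
row 2: denom=8−1·1/4=31/4; d'=(-26−1·9/2)/(31/4)=-122/31
row 3: denom=10−3·12/31=274/31; d'=(29−3·-122/31)/(274/31)=1265/274
row 4: denom=6−2·31/137=760/137; d'=(9−2·1265/274)/(760/137)=-4/95
back: M4=-4/95
back: M3=1265/274−31/137·-4/95=879/190
back: M2=-122/31−12/31·879/190=-544/95
back: M1=9/2−1/4·-544/95=1127/190
M: M0=0, M1=1127/190, M2=-544/95, M3=879/190, M4=-4/95, M5=0
seg 0: a=1, c=M0/2=0, d=(M1−M0)/(6·1)=1127/1140, b=Δ0−h0·(2M0+M1)/6=-2267/1140
seg 1: a=0, c=M1/2=1127/380, d=(M2−M1)/(6·1)=-443/228, b=Δ1−h1·(2M1+M2)/6=557/570
seg 2: a=2, c=M2/2=-272/95, d=(M3−M2)/(6·3)=1967/3420, b=Δ2−h2·(2M2+M3)/6=1231/1140
seg 3: a=-5, c=M3/2=879/380, d=(M4−M3)/(6·2)=-887/2280, b=Δ3−h3·(2M3+M4)/6=-65/114
seg 4: a=0, c=M4/2=-2/95, d=(M5−M4)/(6·1)=2/285, b=Δ4−h4·(2M4+M5)/6=1144/285
t_q=3/4 → seg 0, τ=3/4; S=1+-2267/1140·τ+0·τ²+1127/1140·τ³=-1809/24320

  seg 0: a=1 b=-2267/1140 c=0 d=1127/1140
  seg 1: a=0 b=557/570 c=1127/380 d=-443/228
  seg 2: a=2 b=1231/1140 c=-272/95 d=1967/3420
  seg 3: a=-5 b=-65/114 c=879/380 d=-887/2280
  seg 4: a=0 b=1144/285 c=-2/95 d=2/285
S(3/4) = -1809/24320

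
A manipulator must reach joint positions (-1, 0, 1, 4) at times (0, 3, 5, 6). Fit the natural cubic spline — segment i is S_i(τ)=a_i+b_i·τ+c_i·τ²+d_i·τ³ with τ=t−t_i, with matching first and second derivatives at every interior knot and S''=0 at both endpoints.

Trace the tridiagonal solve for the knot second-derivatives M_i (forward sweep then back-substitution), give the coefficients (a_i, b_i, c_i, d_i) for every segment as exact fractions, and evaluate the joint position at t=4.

  seg 0: a=-1 b=23/42 c=0 d=-1/42
  seg 1: a=0 b=-2/21 c=-3/14 d=43/168
  seg 2: a=1 b=89/42 c=37/28 d=-37/84
S(4) = -3/56

Δ: Δ0=1/3, Δ1=1/2, Δ2=3
row 1: diag=10, rhs=1; c'=1/5, d'=1/10
row 2: denom=6−2·1/5=28/5; d'=(15−2·1/10)/(28/5)=37/14
back: M2=37/14
back: M1=1/10−1/5·37/14=-3/7
M: M0=0, M1=-3/7, M2=37/14, M3=0
seg 0: a=-1, c=M0/2=0, d=(M1−M0)/(6·3)=-1/42, b=Δ0−h0·(2M0+M1)/6=23/42
seg 1: a=0, c=M1/2=-3/14, d=(M2−M1)/(6·2)=43/168, b=Δ1−h1·(2M1+M2)/6=-2/21
seg 2: a=1, c=M2/2=37/28, d=(M3−M2)/(6·1)=-37/84, b=Δ2−h2·(2M2+M3)/6=89/42
t_q=4 → seg 1, τ=1; S=0+-2/21·τ+-3/14·τ²+43/168·τ³=-3/56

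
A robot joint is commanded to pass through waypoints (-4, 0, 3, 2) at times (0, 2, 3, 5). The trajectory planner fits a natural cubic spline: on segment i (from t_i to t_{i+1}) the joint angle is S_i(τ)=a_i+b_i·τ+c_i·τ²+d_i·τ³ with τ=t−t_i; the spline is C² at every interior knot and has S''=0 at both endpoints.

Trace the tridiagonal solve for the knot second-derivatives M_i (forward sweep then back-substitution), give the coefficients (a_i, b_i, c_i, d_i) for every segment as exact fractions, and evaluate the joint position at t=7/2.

  seg 0: a=-4 b=51/35 c=0 d=19/140
  seg 1: a=0 b=108/35 c=57/70 d=-9/10
  seg 2: a=3 b=141/70 c=-66/35 d=11/35
S(7/2) = 143/40

Δ: Δ0=2, Δ1=3, Δ2=-1/2
row 1: diag=6, rhs=6; c'=1/6, d'=1
row 2: denom=6−1·1/6=35/6; d'=(-21−1·1)/(35/6)=-132/35
back: M2=-132/35
back: M1=1−1/6·-132/35=57/35
M: M0=0, M1=57/35, M2=-132/35, M3=0
seg 0: a=-4, c=M0/2=0, d=(M1−M0)/(6·2)=19/140, b=Δ0−h0·(2M0+M1)/6=51/35
seg 1: a=0, c=M1/2=57/70, d=(M2−M1)/(6·1)=-9/10, b=Δ1−h1·(2M1+M2)/6=108/35
seg 2: a=3, c=M2/2=-66/35, d=(M3−M2)/(6·2)=11/35, b=Δ2−h2·(2M2+M3)/6=141/70
t_q=7/2 → seg 2, τ=1/2; S=3+141/70·τ+-66/35·τ²+11/35·τ³=143/40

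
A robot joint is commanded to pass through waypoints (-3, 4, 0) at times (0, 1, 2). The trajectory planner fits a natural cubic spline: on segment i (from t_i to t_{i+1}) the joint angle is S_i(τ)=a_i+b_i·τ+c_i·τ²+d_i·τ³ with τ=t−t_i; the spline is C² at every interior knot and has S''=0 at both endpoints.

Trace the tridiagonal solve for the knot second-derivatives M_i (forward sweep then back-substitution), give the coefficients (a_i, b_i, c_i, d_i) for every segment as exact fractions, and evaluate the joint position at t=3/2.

Δ: Δ0=7, Δ1=-4
row 1: diag=4, rhs=-66; c'=1/4, d'=-33/2
back: M1=-33/2
M: M0=0, M1=-33/2, M2=0
seg 0: a=-3, c=M0/2=0, d=(M1−M0)/(6·1)=-11/4, b=Δ0−h0·(2M0+M1)/6=39/4
seg 1: a=4, c=M1/2=-33/4, d=(M2−M1)/(6·1)=11/4, b=Δ1−h1·(2M1+M2)/6=3/2
t_q=3/2 → seg 1, τ=1/2; S=4+3/2·τ+-33/4·τ²+11/4·τ³=97/32

  seg 0: a=-3 b=39/4 c=0 d=-11/4
  seg 1: a=4 b=3/2 c=-33/4 d=11/4
S(3/2) = 97/32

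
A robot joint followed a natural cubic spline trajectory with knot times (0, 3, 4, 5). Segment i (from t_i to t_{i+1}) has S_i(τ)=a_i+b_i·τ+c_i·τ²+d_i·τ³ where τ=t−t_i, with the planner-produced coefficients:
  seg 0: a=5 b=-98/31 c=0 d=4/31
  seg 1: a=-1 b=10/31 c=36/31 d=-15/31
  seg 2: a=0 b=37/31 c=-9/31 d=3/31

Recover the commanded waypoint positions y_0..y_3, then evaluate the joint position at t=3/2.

y_0=5 y_1=-1 y_2=0 y_3=1
S(3/2) = 43/62

y_0 = S_0(0) = a_0 = 5
y_1 = S_1(0) = a_1 = -1
y_2 = S_2(0) = a_2 = 0
y_3 = S_2(1) = 1
t_q=3/2 is in segment 0 (τ=3/2); S_0(τ)=43/62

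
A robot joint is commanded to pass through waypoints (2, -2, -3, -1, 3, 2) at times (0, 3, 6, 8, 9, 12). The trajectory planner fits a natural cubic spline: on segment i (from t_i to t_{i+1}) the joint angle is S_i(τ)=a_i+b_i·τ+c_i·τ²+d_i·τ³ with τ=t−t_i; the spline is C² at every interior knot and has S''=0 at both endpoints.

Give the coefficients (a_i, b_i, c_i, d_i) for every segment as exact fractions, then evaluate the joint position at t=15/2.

Δ: Δ0=-4/3, Δ1=-1/3, Δ2=1, Δ3=4, Δ4=-1/3
row 1: diag=12, rhs=6; c'=1/4, d'=1/2
row 2: denom=10−3·1/4=37/4; d'=(8−3·1/2)/(37/4)=26/37
row 3: denom=6−2·8/37=206/37; d'=(18−2·26/37)/(206/37)=307/103
row 4: denom=8−1·37/206=1611/206; d'=(-26−1·307/103)/(1611/206)=-1990/537
back: M4=-1990/537
back: M3=307/103−37/206·-1990/537=1958/537
back: M2=26/37−8/37·1958/537=-46/537
back: M1=1/2−1/4·-46/537=280/537
M: M0=0, M1=280/537, M2=-46/537, M3=1958/537, M4=-1990/537, M5=0
seg 0: a=2, c=M0/2=0, d=(M1−M0)/(6·3)=140/4833, b=Δ0−h0·(2M0+M1)/6=-856/537
seg 1: a=-2, c=M1/2=140/537, d=(M2−M1)/(6·3)=-163/4833, b=Δ1−h1·(2M1+M2)/6=-436/537
seg 2: a=-3, c=M2/2=-23/537, d=(M3−M2)/(6·2)=167/537, b=Δ2−h2·(2M2+M3)/6=-85/537
seg 3: a=-1, c=M3/2=979/537, d=(M4−M3)/(6·1)=-658/537, b=Δ3−h3·(2M3+M4)/6=609/179
seg 4: a=3, c=M4/2=-995/537, d=(M5−M4)/(6·3)=995/4833, b=Δ4−h4·(2M4+M5)/6=1811/537
t_q=15/2 → seg 2, τ=3/2; S=-3+-85/537·τ+-23/537·τ²+167/537·τ³=-3271/1432

  seg 0: a=2 b=-856/537 c=0 d=140/4833
  seg 1: a=-2 b=-436/537 c=140/537 d=-163/4833
  seg 2: a=-3 b=-85/537 c=-23/537 d=167/537
  seg 3: a=-1 b=609/179 c=979/537 d=-658/537
  seg 4: a=3 b=1811/537 c=-995/537 d=995/4833
S(15/2) = -3271/1432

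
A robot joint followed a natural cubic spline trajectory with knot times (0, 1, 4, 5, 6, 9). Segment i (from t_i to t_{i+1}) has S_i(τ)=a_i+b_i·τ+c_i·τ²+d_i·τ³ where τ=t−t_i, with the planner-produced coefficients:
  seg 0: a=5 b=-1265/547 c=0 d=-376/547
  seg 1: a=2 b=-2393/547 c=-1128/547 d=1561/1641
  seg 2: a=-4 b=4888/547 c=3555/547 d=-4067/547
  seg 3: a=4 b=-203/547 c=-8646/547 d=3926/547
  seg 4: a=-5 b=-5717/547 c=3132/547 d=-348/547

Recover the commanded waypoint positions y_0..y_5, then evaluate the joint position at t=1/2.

y_0 = S_0(0) = a_0 = 5
y_1 = S_1(0) = a_1 = 2
y_2 = S_2(0) = a_2 = -4
y_3 = S_3(0) = a_3 = 4
y_4 = S_4(0) = a_4 = -5
y_5 = S_4(3) = -2
t_q=1/2 is in segment 0 (τ=1/2); S_0(τ)=4111/1094

y_0=5 y_1=2 y_2=-4 y_3=4 y_4=-5 y_5=-2
S(1/2) = 4111/1094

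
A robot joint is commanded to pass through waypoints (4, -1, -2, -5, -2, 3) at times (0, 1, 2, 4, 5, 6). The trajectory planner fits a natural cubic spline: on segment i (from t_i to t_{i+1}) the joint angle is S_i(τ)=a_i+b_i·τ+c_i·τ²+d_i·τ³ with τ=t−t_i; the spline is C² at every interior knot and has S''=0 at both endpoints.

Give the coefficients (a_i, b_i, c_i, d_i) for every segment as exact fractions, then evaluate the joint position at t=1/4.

Δ: Δ0=-5, Δ1=-1, Δ2=-3/2, Δ3=3, Δ4=5
row 1: diag=4, rhs=24; c'=1/4, d'=6
row 2: denom=6−1·1/4=23/4; d'=(-3−1·6)/(23/4)=-36/23
row 3: denom=6−2·8/23=122/23; d'=(27−2·-36/23)/(122/23)=693/122
row 4: denom=4−1·23/122=465/122; d'=(12−1·693/122)/(465/122)=257/155
back: M4=257/155
back: M3=693/122−23/122·257/155=832/155
back: M2=-36/23−8/23·832/155=-532/155
back: M1=6−1/4·-532/155=1063/155
M: M0=0, M1=1063/155, M2=-532/155, M3=832/155, M4=257/155, M5=0
seg 0: a=4, c=M0/2=0, d=(M1−M0)/(6·1)=1063/930, b=Δ0−h0·(2M0+M1)/6=-5713/930
seg 1: a=-1, c=M1/2=1063/310, d=(M2−M1)/(6·1)=-319/186, b=Δ1−h1·(2M1+M2)/6=-1262/465
seg 2: a=-2, c=M2/2=-266/155, d=(M3−M2)/(6·2)=11/15, b=Δ2−h2·(2M2+M3)/6=-931/930
seg 3: a=-5, c=M3/2=416/155, d=(M4−M3)/(6·1)=-115/186, b=Δ3−h3·(2M3+M4)/6=869/930
seg 4: a=-2, c=M4/2=257/310, d=(M5−M4)/(6·1)=-257/930, b=Δ4−h4·(2M4+M5)/6=2068/465
t_q=1/4 → seg 0, τ=1/4; S=4+-5713/930·τ+0·τ²+1063/930·τ³=9849/3968

  seg 0: a=4 b=-5713/930 c=0 d=1063/930
  seg 1: a=-1 b=-1262/465 c=1063/310 d=-319/186
  seg 2: a=-2 b=-931/930 c=-266/155 d=11/15
  seg 3: a=-5 b=869/930 c=416/155 d=-115/186
  seg 4: a=-2 b=2068/465 c=257/310 d=-257/930
S(1/4) = 9849/3968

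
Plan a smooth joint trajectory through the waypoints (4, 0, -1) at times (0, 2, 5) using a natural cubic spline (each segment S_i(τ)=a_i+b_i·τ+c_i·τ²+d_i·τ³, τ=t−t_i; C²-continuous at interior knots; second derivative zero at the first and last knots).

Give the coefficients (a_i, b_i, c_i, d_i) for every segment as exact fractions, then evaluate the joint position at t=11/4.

Δ: Δ0=-2, Δ1=-1/3
row 1: diag=10, rhs=10; c'=3/10, d'=1
back: M1=1
M: M0=0, M1=1, M2=0
seg 0: a=4, c=M0/2=0, d=(M1−M0)/(6·2)=1/12, b=Δ0−h0·(2M0+M1)/6=-7/3
seg 1: a=0, c=M1/2=1/2, d=(M2−M1)/(6·3)=-1/18, b=Δ1−h1·(2M1+M2)/6=-4/3
t_q=11/4 → seg 1, τ=3/4; S=0+-4/3·τ+1/2·τ²+-1/18·τ³=-95/128

  seg 0: a=4 b=-7/3 c=0 d=1/12
  seg 1: a=0 b=-4/3 c=1/2 d=-1/18
S(11/4) = -95/128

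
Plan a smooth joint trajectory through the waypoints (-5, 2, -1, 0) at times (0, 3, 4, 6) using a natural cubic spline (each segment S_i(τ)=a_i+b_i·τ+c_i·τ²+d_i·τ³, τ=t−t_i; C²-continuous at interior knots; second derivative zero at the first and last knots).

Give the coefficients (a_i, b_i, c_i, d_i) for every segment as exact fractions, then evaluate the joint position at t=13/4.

Δ: Δ0=7/3, Δ1=-3, Δ2=1/2
row 1: diag=8, rhs=-32; c'=1/8, d'=-4
row 2: denom=6−1·1/8=47/8; d'=(21−1·-4)/(47/8)=200/47
back: M2=200/47
back: M1=-4−1/8·200/47=-213/47
M: M0=0, M1=-213/47, M2=200/47, M3=0
seg 0: a=-5, c=M0/2=0, d=(M1−M0)/(6·3)=-71/282, b=Δ0−h0·(2M0+M1)/6=1297/282
seg 1: a=2, c=M1/2=-213/94, d=(M2−M1)/(6·1)=413/282, b=Δ1−h1·(2M1+M2)/6=-310/141
seg 2: a=-1, c=M2/2=100/47, d=(M3−M2)/(6·2)=-50/141, b=Δ2−h2·(2M2+M3)/6=-659/282
t_q=13/4 → seg 1, τ=1/4; S=2+-310/141·τ+-213/94·τ²+413/282·τ³=8011/6016

  seg 0: a=-5 b=1297/282 c=0 d=-71/282
  seg 1: a=2 b=-310/141 c=-213/94 d=413/282
  seg 2: a=-1 b=-659/282 c=100/47 d=-50/141
S(13/4) = 8011/6016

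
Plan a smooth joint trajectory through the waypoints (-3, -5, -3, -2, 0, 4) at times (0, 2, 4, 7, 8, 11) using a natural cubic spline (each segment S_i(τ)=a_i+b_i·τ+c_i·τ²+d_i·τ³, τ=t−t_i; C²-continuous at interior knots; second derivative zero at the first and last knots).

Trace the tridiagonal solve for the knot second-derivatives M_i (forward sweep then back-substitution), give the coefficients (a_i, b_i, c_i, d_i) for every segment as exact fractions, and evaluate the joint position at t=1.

Δ: Δ0=-1, Δ1=1, Δ2=1/3, Δ3=2, Δ4=4/3
row 1: diag=8, rhs=12; c'=1/4, d'=3/2
row 2: denom=10−2·1/4=19/2; d'=(-4−2·3/2)/(19/2)=-14/19
row 3: denom=8−3·6/19=134/19; d'=(10−3·-14/19)/(134/19)=116/67
row 4: denom=8−1·19/134=1053/134; d'=(-4−1·116/67)/(1053/134)=-256/351
back: M4=-256/351
back: M3=116/67−19/134·-256/351=644/351
back: M2=-14/19−6/19·644/351=-154/117
back: M1=3/2−1/4·-154/117=214/117
M: M0=0, M1=214/117, M2=-154/117, M3=644/351, M4=-256/351, M5=0
seg 0: a=-3, c=M0/2=0, d=(M1−M0)/(6·2)=107/702, b=Δ0−h0·(2M0+M1)/6=-565/351
seg 1: a=-5, c=M1/2=107/117, d=(M2−M1)/(6·2)=-92/351, b=Δ1−h1·(2M1+M2)/6=77/351
seg 2: a=-3, c=M2/2=-77/117, d=(M3−M2)/(6·3)=553/3159, b=Δ2−h2·(2M2+M3)/6=257/351
seg 3: a=-2, c=M3/2=322/351, d=(M4−M3)/(6·1)=-50/117, b=Δ3−h3·(2M3+M4)/6=530/351
seg 4: a=0, c=M4/2=-128/351, d=(M5−M4)/(6·3)=128/3159, b=Δ4−h4·(2M4+M5)/6=724/351
t_q=1 → seg 0, τ=1; S=-3+-565/351·τ+0·τ²+107/702·τ³=-1043/234

  seg 0: a=-3 b=-565/351 c=0 d=107/702
  seg 1: a=-5 b=77/351 c=107/117 d=-92/351
  seg 2: a=-3 b=257/351 c=-77/117 d=553/3159
  seg 3: a=-2 b=530/351 c=322/351 d=-50/117
  seg 4: a=0 b=724/351 c=-128/351 d=128/3159
S(1) = -1043/234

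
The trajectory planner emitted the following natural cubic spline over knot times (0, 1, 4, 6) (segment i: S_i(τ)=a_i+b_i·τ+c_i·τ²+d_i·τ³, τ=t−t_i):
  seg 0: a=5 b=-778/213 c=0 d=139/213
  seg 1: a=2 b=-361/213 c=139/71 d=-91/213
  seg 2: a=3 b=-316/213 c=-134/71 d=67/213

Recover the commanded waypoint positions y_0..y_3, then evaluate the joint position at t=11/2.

y_0=5 y_1=2 y_2=3 y_3=-5
S(11/2) = -1369/568

y_0 = S_0(0) = a_0 = 5
y_1 = S_1(0) = a_1 = 2
y_2 = S_2(0) = a_2 = 3
y_3 = S_2(2) = -5
t_q=11/2 is in segment 2 (τ=3/2); S_2(τ)=-1369/568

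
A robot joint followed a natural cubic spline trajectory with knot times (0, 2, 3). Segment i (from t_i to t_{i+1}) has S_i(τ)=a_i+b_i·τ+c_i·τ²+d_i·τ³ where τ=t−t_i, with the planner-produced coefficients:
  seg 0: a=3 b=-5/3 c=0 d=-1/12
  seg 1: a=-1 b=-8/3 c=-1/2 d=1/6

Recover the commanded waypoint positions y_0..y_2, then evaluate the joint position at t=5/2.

y_0 = S_0(0) = a_0 = 3
y_1 = S_1(0) = a_1 = -1
y_2 = S_1(1) = -4
t_q=5/2 is in segment 1 (τ=1/2); S_1(τ)=-39/16

y_0=3 y_1=-1 y_2=-4
S(5/2) = -39/16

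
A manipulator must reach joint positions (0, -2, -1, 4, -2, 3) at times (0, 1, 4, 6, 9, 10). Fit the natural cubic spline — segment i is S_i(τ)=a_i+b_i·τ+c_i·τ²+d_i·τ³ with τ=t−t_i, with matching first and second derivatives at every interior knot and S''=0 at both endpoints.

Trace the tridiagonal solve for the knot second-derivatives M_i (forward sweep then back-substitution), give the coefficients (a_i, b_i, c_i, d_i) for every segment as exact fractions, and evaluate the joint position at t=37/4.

Δ: Δ0=-2, Δ1=1/3, Δ2=5/2, Δ3=-2, Δ4=5
row 1: diag=8, rhs=14; c'=3/8, d'=7/4
row 2: denom=10−3·3/8=71/8; d'=(13−3·7/4)/(71/8)=62/71
row 3: denom=10−2·16/71=678/71; d'=(-27−2·62/71)/(678/71)=-2041/678
row 4: denom=8−3·71/226=1595/226; d'=(42−3·-2041/678)/(1595/226)=11533/1595
back: M4=11533/1595
back: M3=-2041/678−71/226·11533/1595=-25274/4785
back: M2=62/71−16/71·-25274/4785=9874/4785
back: M1=7/4−3/8·9874/4785=1557/1595
M: M0=0, M1=1557/1595, M2=9874/4785, M3=-25274/4785, M4=11533/1595, M5=0
seg 0: a=0, c=M0/2=0, d=(M1−M0)/(6·1)=519/3190, b=Δ0−h0·(2M0+M1)/6=-6899/3190
seg 1: a=-2, c=M1/2=1557/3190, d=(M2−M1)/(6·3)=473/7830, b=Δ1−h1·(2M1+M2)/6=-2671/1595
seg 2: a=-1, c=M2/2=4937/4785, d=(M3−M2)/(6·2)=-101/165, b=Δ2−h2·(2M2+M3)/6=9203/3190
seg 3: a=4, c=M3/2=-12637/4785, d=(M4−M3)/(6·3)=5443/7830, b=Δ3−h3·(2M3+M4)/6=-3191/9570
seg 4: a=-2, c=M4/2=11533/3190, d=(M5−M4)/(6·1)=-11533/9570, b=Δ4−h4·(2M4+M5)/6=12392/4785
t_q=37/4 → seg 4, τ=1/4; S=-2+12392/4785·τ+11533/3190·τ²+-11533/9570·τ³=-233851/204160

  seg 0: a=0 b=-6899/3190 c=0 d=519/3190
  seg 1: a=-2 b=-2671/1595 c=1557/3190 d=473/7830
  seg 2: a=-1 b=9203/3190 c=4937/4785 d=-101/165
  seg 3: a=4 b=-3191/9570 c=-12637/4785 d=5443/7830
  seg 4: a=-2 b=12392/4785 c=11533/3190 d=-11533/9570
S(37/4) = -233851/204160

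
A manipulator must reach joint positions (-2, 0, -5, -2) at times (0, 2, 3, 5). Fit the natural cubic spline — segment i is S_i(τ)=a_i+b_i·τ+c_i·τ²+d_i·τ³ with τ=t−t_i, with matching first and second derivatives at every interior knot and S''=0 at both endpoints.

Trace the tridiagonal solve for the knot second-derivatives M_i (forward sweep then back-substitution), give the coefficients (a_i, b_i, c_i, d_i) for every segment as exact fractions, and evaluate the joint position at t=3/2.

Δ: Δ0=1, Δ1=-5, Δ2=3/2
row 1: diag=6, rhs=-36; c'=1/6, d'=-6
row 2: denom=6−1·1/6=35/6; d'=(39−1·-6)/(35/6)=54/7
back: M2=54/7
back: M1=-6−1/6·54/7=-51/7
M: M0=0, M1=-51/7, M2=54/7, M3=0
seg 0: a=-2, c=M0/2=0, d=(M1−M0)/(6·2)=-17/28, b=Δ0−h0·(2M0+M1)/6=24/7
seg 1: a=0, c=M1/2=-51/14, d=(M2−M1)/(6·1)=5/2, b=Δ1−h1·(2M1+M2)/6=-27/7
seg 2: a=-5, c=M2/2=27/7, d=(M3−M2)/(6·2)=-9/14, b=Δ2−h2·(2M2+M3)/6=-51/14
t_q=3/2 → seg 0, τ=3/2; S=-2+24/7·τ+0·τ²+-17/28·τ³=35/32

  seg 0: a=-2 b=24/7 c=0 d=-17/28
  seg 1: a=0 b=-27/7 c=-51/14 d=5/2
  seg 2: a=-5 b=-51/14 c=27/7 d=-9/14
S(3/2) = 35/32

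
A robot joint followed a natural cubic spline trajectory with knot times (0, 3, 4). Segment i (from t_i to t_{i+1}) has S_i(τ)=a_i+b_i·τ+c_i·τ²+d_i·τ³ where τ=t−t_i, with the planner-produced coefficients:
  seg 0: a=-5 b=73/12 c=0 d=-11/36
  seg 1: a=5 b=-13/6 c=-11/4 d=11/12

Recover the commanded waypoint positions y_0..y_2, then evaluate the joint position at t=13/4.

y_0=-5 y_1=5 y_2=1
S(13/4) = 1101/256

y_0 = S_0(0) = a_0 = -5
y_1 = S_1(0) = a_1 = 5
y_2 = S_1(1) = 1
t_q=13/4 is in segment 1 (τ=1/4); S_1(τ)=1101/256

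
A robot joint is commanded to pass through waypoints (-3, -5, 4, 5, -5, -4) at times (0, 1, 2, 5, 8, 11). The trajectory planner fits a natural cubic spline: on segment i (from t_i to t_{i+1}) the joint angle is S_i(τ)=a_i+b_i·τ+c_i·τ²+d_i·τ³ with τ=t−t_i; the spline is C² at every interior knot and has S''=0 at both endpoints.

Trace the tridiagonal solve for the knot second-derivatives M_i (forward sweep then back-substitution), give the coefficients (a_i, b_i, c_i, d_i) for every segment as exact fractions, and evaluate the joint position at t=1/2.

  seg 0: a=-3 b=-6401/1251 c=0 d=3899/1251
  seg 1: a=-5 b=5296/1251 c=3899/417 d=-5734/1251
  seg 2: a=4 b=11488/1251 c=-1835/417 d=5444/11259
  seg 3: a=5 b=-5210/1251 c=-61/1251 d=1223/11259
  seg 4: a=-5 b=-1907/1251 c=1162/1251 d=-1162/11259
S(1/2) = -17243/3336

Δ: Δ0=-2, Δ1=9, Δ2=1/3, Δ3=-10/3, Δ4=1/3
row 1: diag=4, rhs=66; c'=1/4, d'=33/2
row 2: denom=8−1·1/4=31/4; d'=(-52−1·33/2)/(31/4)=-274/31
row 3: denom=12−3·12/31=336/31; d'=(-22−3·-274/31)/(336/31)=5/12
row 4: denom=12−3·31/112=1251/112; d'=(22−3·5/12)/(1251/112)=2324/1251
back: M4=2324/1251
back: M3=5/12−31/112·2324/1251=-122/1251
back: M2=-274/31−12/31·-122/1251=-3670/417
back: M1=33/2−1/4·-3670/417=7798/417
M: M0=0, M1=7798/417, M2=-3670/417, M3=-122/1251, M4=2324/1251, M5=0
seg 0: a=-3, c=M0/2=0, d=(M1−M0)/(6·1)=3899/1251, b=Δ0−h0·(2M0+M1)/6=-6401/1251
seg 1: a=-5, c=M1/2=3899/417, d=(M2−M1)/(6·1)=-5734/1251, b=Δ1−h1·(2M1+M2)/6=5296/1251
seg 2: a=4, c=M2/2=-1835/417, d=(M3−M2)/(6·3)=5444/11259, b=Δ2−h2·(2M2+M3)/6=11488/1251
seg 3: a=5, c=M3/2=-61/1251, d=(M4−M3)/(6·3)=1223/11259, b=Δ3−h3·(2M3+M4)/6=-5210/1251
seg 4: a=-5, c=M4/2=1162/1251, d=(M5−M4)/(6·3)=-1162/11259, b=Δ4−h4·(2M4+M5)/6=-1907/1251
t_q=1/2 → seg 0, τ=1/2; S=-3+-6401/1251·τ+0·τ²+3899/1251·τ³=-17243/3336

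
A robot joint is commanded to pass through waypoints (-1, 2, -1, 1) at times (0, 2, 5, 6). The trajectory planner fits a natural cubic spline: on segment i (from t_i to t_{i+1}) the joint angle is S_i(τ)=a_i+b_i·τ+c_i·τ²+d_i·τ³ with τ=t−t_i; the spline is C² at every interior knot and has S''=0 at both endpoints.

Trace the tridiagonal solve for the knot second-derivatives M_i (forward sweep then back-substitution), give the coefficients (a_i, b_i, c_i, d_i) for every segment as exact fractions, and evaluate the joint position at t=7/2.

Δ: Δ0=3/2, Δ1=-1, Δ2=2
row 1: diag=10, rhs=-15; c'=3/10, d'=-3/2
row 2: denom=8−3·3/10=71/10; d'=(18−3·-3/2)/(71/10)=225/71
back: M2=225/71
back: M1=-3/2−3/10·225/71=-174/71
M: M0=0, M1=-174/71, M2=225/71, M3=0
seg 0: a=-1, c=M0/2=0, d=(M1−M0)/(6·2)=-29/142, b=Δ0−h0·(2M0+M1)/6=329/142
seg 1: a=2, c=M1/2=-87/71, d=(M2−M1)/(6·3)=133/426, b=Δ1−h1·(2M1+M2)/6=-19/142
seg 2: a=-1, c=M2/2=225/142, d=(M3−M2)/(6·1)=-75/142, b=Δ2−h2·(2M2+M3)/6=67/71
t_q=7/2 → seg 1, τ=3/2; S=2+-19/142·τ+-87/71·τ²+133/426·τ³=109/1136

  seg 0: a=-1 b=329/142 c=0 d=-29/142
  seg 1: a=2 b=-19/142 c=-87/71 d=133/426
  seg 2: a=-1 b=67/71 c=225/142 d=-75/142
S(7/2) = 109/1136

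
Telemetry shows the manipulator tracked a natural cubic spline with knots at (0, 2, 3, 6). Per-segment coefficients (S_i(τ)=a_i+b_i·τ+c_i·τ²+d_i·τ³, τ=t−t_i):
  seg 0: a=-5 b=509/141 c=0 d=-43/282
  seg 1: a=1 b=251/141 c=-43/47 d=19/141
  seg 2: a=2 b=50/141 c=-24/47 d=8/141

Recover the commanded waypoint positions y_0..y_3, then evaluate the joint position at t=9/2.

y_0=-5 y_1=1 y_2=2 y_3=0
S(9/2) = 74/47

y_0 = S_0(0) = a_0 = -5
y_1 = S_1(0) = a_1 = 1
y_2 = S_2(0) = a_2 = 2
y_3 = S_2(3) = 0
t_q=9/2 is in segment 2 (τ=3/2); S_2(τ)=74/47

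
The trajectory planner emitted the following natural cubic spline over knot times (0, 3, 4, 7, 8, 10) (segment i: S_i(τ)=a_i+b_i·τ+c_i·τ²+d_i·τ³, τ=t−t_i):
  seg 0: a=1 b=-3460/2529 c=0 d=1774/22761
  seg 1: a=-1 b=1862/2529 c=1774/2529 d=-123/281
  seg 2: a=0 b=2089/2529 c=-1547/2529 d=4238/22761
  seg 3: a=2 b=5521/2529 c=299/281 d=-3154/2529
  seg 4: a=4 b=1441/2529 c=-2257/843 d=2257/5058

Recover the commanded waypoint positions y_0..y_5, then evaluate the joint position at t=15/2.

y_0 = S_0(0) = a_0 = 1
y_1 = S_1(0) = a_1 = -1
y_2 = S_2(0) = a_2 = 0
y_3 = S_3(0) = a_3 = 2
y_4 = S_4(0) = a_4 = 4
y_5 = S_4(2) = -2
t_q=15/2 is in segment 3 (τ=1/2); S_3(τ)=2699/843

y_0=1 y_1=-1 y_2=0 y_3=2 y_4=4 y_5=-2
S(15/2) = 2699/843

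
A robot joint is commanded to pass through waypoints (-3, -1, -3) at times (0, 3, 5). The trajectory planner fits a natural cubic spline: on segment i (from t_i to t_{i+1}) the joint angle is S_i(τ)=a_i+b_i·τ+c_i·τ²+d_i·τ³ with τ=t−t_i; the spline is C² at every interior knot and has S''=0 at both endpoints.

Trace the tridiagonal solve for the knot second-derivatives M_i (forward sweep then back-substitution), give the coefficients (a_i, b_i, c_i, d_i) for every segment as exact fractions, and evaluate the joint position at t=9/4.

  seg 0: a=-3 b=7/6 c=0 d=-1/18
  seg 1: a=-1 b=-1/3 c=-1/2 d=1/12
S(9/4) = -129/128

Δ: Δ0=2/3, Δ1=-1
row 1: diag=10, rhs=-10; c'=1/5, d'=-1
back: M1=-1
M: M0=0, M1=-1, M2=0
seg 0: a=-3, c=M0/2=0, d=(M1−M0)/(6·3)=-1/18, b=Δ0−h0·(2M0+M1)/6=7/6
seg 1: a=-1, c=M1/2=-1/2, d=(M2−M1)/(6·2)=1/12, b=Δ1−h1·(2M1+M2)/6=-1/3
t_q=9/4 → seg 0, τ=9/4; S=-3+7/6·τ+0·τ²+-1/18·τ³=-129/128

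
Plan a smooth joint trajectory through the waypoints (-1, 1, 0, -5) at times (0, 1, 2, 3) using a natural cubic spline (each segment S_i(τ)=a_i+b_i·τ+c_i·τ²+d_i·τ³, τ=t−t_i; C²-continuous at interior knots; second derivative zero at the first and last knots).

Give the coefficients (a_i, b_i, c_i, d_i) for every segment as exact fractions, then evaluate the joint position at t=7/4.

  seg 0: a=-1 b=38/15 c=0 d=-8/15
  seg 1: a=1 b=14/15 c=-8/5 d=-1/3
  seg 2: a=0 b=-49/15 c=-13/5 d=13/15
S(7/4) = 211/320

Δ: Δ0=2, Δ1=-1, Δ2=-5
row 1: diag=4, rhs=-18; c'=1/4, d'=-9/2
row 2: denom=4−1·1/4=15/4; d'=(-24−1·-9/2)/(15/4)=-26/5
back: M2=-26/5
back: M1=-9/2−1/4·-26/5=-16/5
M: M0=0, M1=-16/5, M2=-26/5, M3=0
seg 0: a=-1, c=M0/2=0, d=(M1−M0)/(6·1)=-8/15, b=Δ0−h0·(2M0+M1)/6=38/15
seg 1: a=1, c=M1/2=-8/5, d=(M2−M1)/(6·1)=-1/3, b=Δ1−h1·(2M1+M2)/6=14/15
seg 2: a=0, c=M2/2=-13/5, d=(M3−M2)/(6·1)=13/15, b=Δ2−h2·(2M2+M3)/6=-49/15
t_q=7/4 → seg 1, τ=3/4; S=1+14/15·τ+-8/5·τ²+-1/3·τ³=211/320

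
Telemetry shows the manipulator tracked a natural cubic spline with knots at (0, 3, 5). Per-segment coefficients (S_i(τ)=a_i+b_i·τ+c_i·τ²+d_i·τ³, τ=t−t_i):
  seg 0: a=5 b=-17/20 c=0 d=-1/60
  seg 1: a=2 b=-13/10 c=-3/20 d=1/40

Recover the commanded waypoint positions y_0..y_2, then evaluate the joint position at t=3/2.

y_0=5 y_1=2 y_2=-1
S(3/2) = 587/160

y_0 = S_0(0) = a_0 = 5
y_1 = S_1(0) = a_1 = 2
y_2 = S_1(2) = -1
t_q=3/2 is in segment 0 (τ=3/2); S_0(τ)=587/160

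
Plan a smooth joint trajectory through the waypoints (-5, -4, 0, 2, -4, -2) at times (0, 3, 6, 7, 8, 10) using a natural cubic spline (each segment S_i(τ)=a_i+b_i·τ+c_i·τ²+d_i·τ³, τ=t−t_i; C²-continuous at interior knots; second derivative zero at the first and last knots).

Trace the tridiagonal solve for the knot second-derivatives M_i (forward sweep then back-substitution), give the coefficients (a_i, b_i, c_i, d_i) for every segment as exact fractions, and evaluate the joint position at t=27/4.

  seg 0: a=-5 b=742/1929 c=0 d=-11/1929
  seg 1: a=-4 b=445/1929 c=-33/643 d=808/5787
  seg 2: a=0 b=7123/1929 c=775/643 d=-5590/1929
  seg 3: a=2 b=-4997/1929 c=-4815/643 d=7868/1929
  seg 4: a=-4 b=-10283/1929 c=3053/643 d=-3053/3858
S(27/4) = 45779/20576

Δ: Δ0=1/3, Δ1=4/3, Δ2=2, Δ3=-6, Δ4=1
row 1: diag=12, rhs=6; c'=1/4, d'=1/2
row 2: denom=8−3·1/4=29/4; d'=(4−3·1/2)/(29/4)=10/29
row 3: denom=4−1·4/29=112/29; d'=(-48−1·10/29)/(112/29)=-701/56
row 4: denom=6−1·29/112=643/112; d'=(42−1·-701/56)/(643/112)=6106/643
back: M4=6106/643
back: M3=-701/56−29/112·6106/643=-9630/643
back: M2=10/29−4/29·-9630/643=1550/643
back: M1=1/2−1/4·1550/643=-66/643
M: M0=0, M1=-66/643, M2=1550/643, M3=-9630/643, M4=6106/643, M5=0
seg 0: a=-5, c=M0/2=0, d=(M1−M0)/(6·3)=-11/1929, b=Δ0−h0·(2M0+M1)/6=742/1929
seg 1: a=-4, c=M1/2=-33/643, d=(M2−M1)/(6·3)=808/5787, b=Δ1−h1·(2M1+M2)/6=445/1929
seg 2: a=0, c=M2/2=775/643, d=(M3−M2)/(6·1)=-5590/1929, b=Δ2−h2·(2M2+M3)/6=7123/1929
seg 3: a=2, c=M3/2=-4815/643, d=(M4−M3)/(6·1)=7868/1929, b=Δ3−h3·(2M3+M4)/6=-4997/1929
seg 4: a=-4, c=M4/2=3053/643, d=(M5−M4)/(6·2)=-3053/3858, b=Δ4−h4·(2M4+M5)/6=-10283/1929
t_q=27/4 → seg 2, τ=3/4; S=0+7123/1929·τ+775/643·τ²+-5590/1929·τ³=45779/20576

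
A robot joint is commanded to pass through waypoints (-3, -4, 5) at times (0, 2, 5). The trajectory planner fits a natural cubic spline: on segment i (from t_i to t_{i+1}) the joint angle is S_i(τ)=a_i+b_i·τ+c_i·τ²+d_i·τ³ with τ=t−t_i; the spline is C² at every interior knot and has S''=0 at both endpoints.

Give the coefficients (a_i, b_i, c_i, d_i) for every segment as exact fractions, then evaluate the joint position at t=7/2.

Δ: Δ0=-1/2, Δ1=3
row 1: diag=10, rhs=21; c'=3/10, d'=21/10
back: M1=21/10
M: M0=0, M1=21/10, M2=0
seg 0: a=-3, c=M0/2=0, d=(M1−M0)/(6·2)=7/40, b=Δ0−h0·(2M0+M1)/6=-6/5
seg 1: a=-4, c=M1/2=21/20, d=(M2−M1)/(6·3)=-7/60, b=Δ1−h1·(2M1+M2)/6=9/10
t_q=7/2 → seg 1, τ=3/2; S=-4+9/10·τ+21/20·τ²+-7/60·τ³=-109/160

  seg 0: a=-3 b=-6/5 c=0 d=7/40
  seg 1: a=-4 b=9/10 c=21/20 d=-7/60
S(7/2) = -109/160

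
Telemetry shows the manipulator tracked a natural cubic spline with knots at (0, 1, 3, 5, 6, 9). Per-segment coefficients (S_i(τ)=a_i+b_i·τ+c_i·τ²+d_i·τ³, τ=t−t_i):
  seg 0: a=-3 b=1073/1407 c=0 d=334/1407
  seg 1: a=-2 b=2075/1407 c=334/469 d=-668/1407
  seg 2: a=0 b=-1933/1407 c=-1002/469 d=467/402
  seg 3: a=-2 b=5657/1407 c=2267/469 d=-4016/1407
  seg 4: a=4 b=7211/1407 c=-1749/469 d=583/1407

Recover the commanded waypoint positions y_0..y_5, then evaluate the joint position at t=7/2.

y_0 = S_0(0) = a_0 = -3
y_1 = S_1(0) = a_1 = -2
y_2 = S_2(0) = a_2 = 0
y_3 = S_3(0) = a_3 = -2
y_4 = S_4(0) = a_4 = 4
y_5 = S_4(3) = -3
t_q=7/2 is in segment 2 (τ=1/2); S_2(τ)=-8073/7504

y_0=-3 y_1=-2 y_2=0 y_3=-2 y_4=4 y_5=-3
S(7/2) = -8073/7504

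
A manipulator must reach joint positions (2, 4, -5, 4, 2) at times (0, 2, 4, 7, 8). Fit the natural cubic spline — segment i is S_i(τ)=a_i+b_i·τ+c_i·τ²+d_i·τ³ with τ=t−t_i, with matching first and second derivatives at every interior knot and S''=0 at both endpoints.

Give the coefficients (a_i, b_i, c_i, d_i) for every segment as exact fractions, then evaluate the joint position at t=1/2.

  seg 0: a=2 b=1617/536 c=0 d=-1081/2144
  seg 1: a=4 b=-813/268 c=-3243/1072 d=2457/2144
  seg 2: a=-5 b=-741/536 c=258/67 d=-427/536
  seg 3: a=4 b=57/268 c=-1779/536 d=593/536
S(1/2) = 59095/17152

Δ: Δ0=1, Δ1=-9/2, Δ2=3, Δ3=-2
row 1: diag=8, rhs=-33; c'=1/4, d'=-33/8
row 2: denom=10−2·1/4=19/2; d'=(45−2·-33/8)/(19/2)=213/38
row 3: denom=8−3·6/19=134/19; d'=(-30−3·213/38)/(134/19)=-1779/268
back: M3=-1779/268
back: M2=213/38−6/19·-1779/268=516/67
back: M1=-33/8−1/4·516/67=-3243/536
M: M0=0, M1=-3243/536, M2=516/67, M3=-1779/268, M4=0
seg 0: a=2, c=M0/2=0, d=(M1−M0)/(6·2)=-1081/2144, b=Δ0−h0·(2M0+M1)/6=1617/536
seg 1: a=4, c=M1/2=-3243/1072, d=(M2−M1)/(6·2)=2457/2144, b=Δ1−h1·(2M1+M2)/6=-813/268
seg 2: a=-5, c=M2/2=258/67, d=(M3−M2)/(6·3)=-427/536, b=Δ2−h2·(2M2+M3)/6=-741/536
seg 3: a=4, c=M3/2=-1779/536, d=(M4−M3)/(6·1)=593/536, b=Δ3−h3·(2M3+M4)/6=57/268
t_q=1/2 → seg 0, τ=1/2; S=2+1617/536·τ+0·τ²+-1081/2144·τ³=59095/17152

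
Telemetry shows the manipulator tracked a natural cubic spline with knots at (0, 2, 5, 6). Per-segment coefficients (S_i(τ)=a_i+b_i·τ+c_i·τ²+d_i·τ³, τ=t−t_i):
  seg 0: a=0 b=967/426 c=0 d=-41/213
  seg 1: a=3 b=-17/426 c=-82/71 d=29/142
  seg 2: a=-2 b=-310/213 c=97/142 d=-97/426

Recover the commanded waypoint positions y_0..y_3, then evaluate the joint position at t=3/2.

y_0=0 y_1=3 y_2=-2 y_3=-3
S(3/2) = 1565/568

y_0 = S_0(0) = a_0 = 0
y_1 = S_1(0) = a_1 = 3
y_2 = S_2(0) = a_2 = -2
y_3 = S_2(1) = -3
t_q=3/2 is in segment 0 (τ=3/2); S_0(τ)=1565/568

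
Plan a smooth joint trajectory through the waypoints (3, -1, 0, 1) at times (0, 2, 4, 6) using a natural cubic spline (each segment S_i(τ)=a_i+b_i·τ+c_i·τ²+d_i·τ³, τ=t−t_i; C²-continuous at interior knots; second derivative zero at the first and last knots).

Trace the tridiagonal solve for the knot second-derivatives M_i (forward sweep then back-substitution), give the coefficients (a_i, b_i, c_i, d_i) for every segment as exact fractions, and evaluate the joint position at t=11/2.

  seg 0: a=3 b=-8/3 c=0 d=1/6
  seg 1: a=-1 b=-2/3 c=1 d=-5/24
  seg 2: a=0 b=5/6 c=-1/4 d=1/24
S(11/2) = 53/64

Δ: Δ0=-2, Δ1=1/2, Δ2=1/2
row 1: diag=8, rhs=15; c'=1/4, d'=15/8
row 2: denom=8−2·1/4=15/2; d'=(0−2·15/8)/(15/2)=-1/2
back: M2=-1/2
back: M1=15/8−1/4·-1/2=2
M: M0=0, M1=2, M2=-1/2, M3=0
seg 0: a=3, c=M0/2=0, d=(M1−M0)/(6·2)=1/6, b=Δ0−h0·(2M0+M1)/6=-8/3
seg 1: a=-1, c=M1/2=1, d=(M2−M1)/(6·2)=-5/24, b=Δ1−h1·(2M1+M2)/6=-2/3
seg 2: a=0, c=M2/2=-1/4, d=(M3−M2)/(6·2)=1/24, b=Δ2−h2·(2M2+M3)/6=5/6
t_q=11/2 → seg 2, τ=3/2; S=0+5/6·τ+-1/4·τ²+1/24·τ³=53/64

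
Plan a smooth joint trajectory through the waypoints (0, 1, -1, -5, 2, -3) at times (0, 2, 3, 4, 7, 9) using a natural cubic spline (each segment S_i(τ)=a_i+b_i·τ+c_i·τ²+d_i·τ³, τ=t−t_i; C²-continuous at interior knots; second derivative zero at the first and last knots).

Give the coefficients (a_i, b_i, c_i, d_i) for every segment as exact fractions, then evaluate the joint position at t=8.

  seg 0: a=0 b=10301/9438 c=0 d=-2791/18876
  seg 1: a=1 b=-6445/9438 c=-2791/3146 d=-2029/4719
  seg 2: a=-1 b=-3215/858 c=-6849/3146 d=9080/4719
  seg 3: a=-5 b=-21979/9438 c=11311/3146 d=-247/363
  seg 4: a=2 b=8225/9438 c=-7955/3146 d=7955/18876
S(8) = 4809/6292

Δ: Δ0=1/2, Δ1=-2, Δ2=-4, Δ3=7/3, Δ4=-5/2
row 1: diag=6, rhs=-15; c'=1/6, d'=-5/2
row 2: denom=4−1·1/6=23/6; d'=(-12−1·-5/2)/(23/6)=-57/23
row 3: denom=8−1·6/23=178/23; d'=(38−1·-57/23)/(178/23)=931/178
row 4: denom=10−3·69/178=1573/178; d'=(-29−3·931/178)/(1573/178)=-7955/1573
back: M4=-7955/1573
back: M3=931/178−69/178·-7955/1573=11311/1573
back: M2=-57/23−6/23·11311/1573=-6849/1573
back: M1=-5/2−1/6·-6849/1573=-2791/1573
M: M0=0, M1=-2791/1573, M2=-6849/1573, M3=11311/1573, M4=-7955/1573, M5=0
seg 0: a=0, c=M0/2=0, d=(M1−M0)/(6·2)=-2791/18876, b=Δ0−h0·(2M0+M1)/6=10301/9438
seg 1: a=1, c=M1/2=-2791/3146, d=(M2−M1)/(6·1)=-2029/4719, b=Δ1−h1·(2M1+M2)/6=-6445/9438
seg 2: a=-1, c=M2/2=-6849/3146, d=(M3−M2)/(6·1)=9080/4719, b=Δ2−h2·(2M2+M3)/6=-3215/858
seg 3: a=-5, c=M3/2=11311/3146, d=(M4−M3)/(6·3)=-247/363, b=Δ3−h3·(2M3+M4)/6=-21979/9438
seg 4: a=2, c=M4/2=-7955/3146, d=(M5−M4)/(6·2)=7955/18876, b=Δ4−h4·(2M4+M5)/6=8225/9438
t_q=8 → seg 4, τ=1; S=2+8225/9438·τ+-7955/3146·τ²+7955/18876·τ³=4809/6292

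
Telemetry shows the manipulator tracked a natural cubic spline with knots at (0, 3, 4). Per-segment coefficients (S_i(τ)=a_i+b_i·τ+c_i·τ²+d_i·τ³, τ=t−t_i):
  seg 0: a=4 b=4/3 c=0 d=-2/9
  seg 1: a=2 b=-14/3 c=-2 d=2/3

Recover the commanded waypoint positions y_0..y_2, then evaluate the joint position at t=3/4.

y_0=4 y_1=2 y_2=-4
S(3/4) = 157/32

y_0 = S_0(0) = a_0 = 4
y_1 = S_1(0) = a_1 = 2
y_2 = S_1(1) = -4
t_q=3/4 is in segment 0 (τ=3/4); S_0(τ)=157/32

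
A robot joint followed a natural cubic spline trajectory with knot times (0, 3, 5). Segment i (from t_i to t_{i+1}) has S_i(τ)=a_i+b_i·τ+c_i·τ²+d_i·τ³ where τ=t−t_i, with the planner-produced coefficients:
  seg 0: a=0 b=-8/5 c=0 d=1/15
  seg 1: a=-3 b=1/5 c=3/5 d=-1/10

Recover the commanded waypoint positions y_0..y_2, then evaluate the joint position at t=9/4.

y_0=0 y_1=-3 y_2=-1
S(9/4) = -909/320

y_0 = S_0(0) = a_0 = 0
y_1 = S_1(0) = a_1 = -3
y_2 = S_1(2) = -1
t_q=9/4 is in segment 0 (τ=9/4); S_0(τ)=-909/320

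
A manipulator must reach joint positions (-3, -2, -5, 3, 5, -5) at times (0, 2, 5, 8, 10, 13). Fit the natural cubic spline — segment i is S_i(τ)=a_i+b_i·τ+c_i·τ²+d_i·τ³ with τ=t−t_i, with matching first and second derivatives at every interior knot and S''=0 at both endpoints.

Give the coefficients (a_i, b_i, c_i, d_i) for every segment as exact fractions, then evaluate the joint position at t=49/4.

Δ: Δ0=1/2, Δ1=-1, Δ2=8/3, Δ3=1, Δ4=-10/3
row 1: diag=10, rhs=-9; c'=3/10, d'=-9/10
row 2: denom=12−3·3/10=111/10; d'=(22−3·-9/10)/(111/10)=247/111
row 3: denom=10−3·10/37=340/37; d'=(-10−3·247/111)/(340/37)=-617/340
row 4: denom=10−2·37/170=813/85; d'=(-26−2·-617/340)/(813/85)=-3803/1626
back: M4=-3803/1626
back: M3=-617/340−37/170·-3803/1626=-2123/1626
back: M2=247/111−10/37·-2123/1626=2096/813
back: M1=-9/10−3/10·2096/813=-907/542
M: M0=0, M1=-907/542, M2=2096/813, M3=-2123/1626, M4=-3803/1626, M5=0
seg 0: a=-3, c=M0/2=0, d=(M1−M0)/(6·2)=-907/6504, b=Δ0−h0·(2M0+M1)/6=860/813
seg 1: a=-2, c=M1/2=-907/1084, d=(M2−M1)/(6·3)=6913/29268, b=Δ1−h1·(2M1+M2)/6=-1001/1626
seg 2: a=-5, c=M2/2=1048/813, d=(M3−M2)/(6·3)=-2105/9756, b=Δ2−h2·(2M2+M3)/6=2411/3252
seg 3: a=3, c=M3/2=-2123/3252, d=(M4−M3)/(6·2)=-70/813, b=Δ3−h3·(2M3+M4)/6=4309/1626
seg 4: a=5, c=M4/2=-3803/3252, d=(M5−M4)/(6·3)=3803/29268, b=Δ4−h4·(2M4+M5)/6=-539/542
t_q=49/4 → seg 4, τ=9/4; S=5+-539/542·τ+-3803/3252·τ²+3803/29268·τ³=-116395/69376

  seg 0: a=-3 b=860/813 c=0 d=-907/6504
  seg 1: a=-2 b=-1001/1626 c=-907/1084 d=6913/29268
  seg 2: a=-5 b=2411/3252 c=1048/813 d=-2105/9756
  seg 3: a=3 b=4309/1626 c=-2123/3252 d=-70/813
  seg 4: a=5 b=-539/542 c=-3803/3252 d=3803/29268
S(49/4) = -116395/69376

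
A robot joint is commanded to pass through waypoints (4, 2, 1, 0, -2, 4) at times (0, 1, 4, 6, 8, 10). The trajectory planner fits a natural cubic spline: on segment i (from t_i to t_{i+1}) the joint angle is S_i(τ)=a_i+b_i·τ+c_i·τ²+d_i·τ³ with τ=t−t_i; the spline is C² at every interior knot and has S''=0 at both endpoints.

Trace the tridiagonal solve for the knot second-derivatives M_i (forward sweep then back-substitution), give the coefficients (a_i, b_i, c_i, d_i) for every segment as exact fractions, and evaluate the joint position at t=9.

Δ: Δ0=-2, Δ1=-1/3, Δ2=-1/2, Δ3=-1, Δ4=3
row 1: diag=8, rhs=10; c'=3/8, d'=5/4
row 2: denom=10−3·3/8=71/8; d'=(-1−3·5/4)/(71/8)=-38/71
row 3: denom=8−2·16/71=536/71; d'=(-3−2·-38/71)/(536/71)=-137/536
row 4: denom=8−2·71/268=1001/134; d'=(24−2·-137/536)/(1001/134)=6569/2002
back: M4=6569/2002
back: M3=-137/536−71/268·6569/2002=-1126/1001
back: M2=-38/71−16/71·-1126/1001=-282/1001
back: M1=5/4−3/8·-282/1001=1357/1001
M: M0=0, M1=1357/1001, M2=-282/1001, M3=-1126/1001, M4=6569/2002, M5=0
seg 0: a=4, c=M0/2=0, d=(M1−M0)/(6·1)=1357/6006, b=Δ0−h0·(2M0+M1)/6=-13369/6006
seg 1: a=2, c=M1/2=1357/2002, d=(M2−M1)/(6·3)=-149/1638, b=Δ1−h1·(2M1+M2)/6=-4649/3003
seg 2: a=1, c=M2/2=-141/1001, d=(M3−M2)/(6·2)=-211/3003, b=Δ2−h2·(2M2+M3)/6=29/462
seg 3: a=0, c=M3/2=-563/1001, d=(M4−M3)/(6·2)=8821/24024, b=Δ3−h3·(2M3+M4)/6=-1153/858
seg 4: a=-2, c=M4/2=6569/4004, d=(M5−M4)/(6·2)=-6569/24024, b=Δ4−h4·(2M4+M5)/6=2440/3003
t_q=9 → seg 4, τ=1; S=-2+2440/3003·τ+6569/4004·τ²+-6569/24024·τ³=1439/8008

  seg 0: a=4 b=-13369/6006 c=0 d=1357/6006
  seg 1: a=2 b=-4649/3003 c=1357/2002 d=-149/1638
  seg 2: a=1 b=29/462 c=-141/1001 d=-211/3003
  seg 3: a=0 b=-1153/858 c=-563/1001 d=8821/24024
  seg 4: a=-2 b=2440/3003 c=6569/4004 d=-6569/24024
S(9) = 1439/8008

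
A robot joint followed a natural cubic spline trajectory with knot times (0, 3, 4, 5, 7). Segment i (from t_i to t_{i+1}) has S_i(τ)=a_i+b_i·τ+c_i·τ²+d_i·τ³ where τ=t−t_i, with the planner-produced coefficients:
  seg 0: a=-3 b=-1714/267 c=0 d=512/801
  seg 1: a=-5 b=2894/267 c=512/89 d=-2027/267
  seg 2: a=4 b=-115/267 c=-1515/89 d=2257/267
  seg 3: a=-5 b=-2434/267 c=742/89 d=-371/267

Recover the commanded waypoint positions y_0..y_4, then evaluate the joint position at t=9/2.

y_0 = S_0(0) = a_0 = -3
y_1 = S_1(0) = a_1 = -5
y_2 = S_2(0) = a_2 = 4
y_3 = S_3(0) = a_3 = -5
y_4 = S_3(2) = -1
t_q=9/2 is in segment 2 (τ=1/2); S_2(τ)=417/712

y_0=-3 y_1=-5 y_2=4 y_3=-5 y_4=-1
S(9/2) = 417/712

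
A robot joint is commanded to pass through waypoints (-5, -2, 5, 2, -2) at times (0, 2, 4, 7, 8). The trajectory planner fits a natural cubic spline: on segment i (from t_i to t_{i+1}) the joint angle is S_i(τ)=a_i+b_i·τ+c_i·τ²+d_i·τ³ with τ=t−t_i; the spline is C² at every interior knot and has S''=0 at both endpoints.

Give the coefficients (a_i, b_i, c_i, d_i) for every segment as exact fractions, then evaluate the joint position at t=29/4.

Δ: Δ0=3/2, Δ1=7/2, Δ2=-1, Δ3=-4
row 1: diag=8, rhs=12; c'=1/4, d'=3/2
row 2: denom=10−2·1/4=19/2; d'=(-27−2·3/2)/(19/2)=-60/19
row 3: denom=8−3·6/19=134/19; d'=(-18−3·-60/19)/(134/19)=-81/67
back: M3=-81/67
back: M2=-60/19−6/19·-81/67=-186/67
back: M1=3/2−1/4·-186/67=147/67
M: M0=0, M1=147/67, M2=-186/67, M3=-81/67, M4=0
seg 0: a=-5, c=M0/2=0, d=(M1−M0)/(6·2)=49/268, b=Δ0−h0·(2M0+M1)/6=103/134
seg 1: a=-2, c=M1/2=147/134, d=(M2−M1)/(6·2)=-111/268, b=Δ1−h1·(2M1+M2)/6=397/134
seg 2: a=5, c=M2/2=-93/67, d=(M3−M2)/(6·3)=35/402, b=Δ2−h2·(2M2+M3)/6=319/134
seg 3: a=2, c=M3/2=-81/134, d=(M4−M3)/(6·1)=27/134, b=Δ3−h3·(2M3+M4)/6=-241/67
t_q=29/4 → seg 3, τ=1/4; S=2+-241/67·τ+-81/134·τ²+27/134·τ³=9143/8576

  seg 0: a=-5 b=103/134 c=0 d=49/268
  seg 1: a=-2 b=397/134 c=147/134 d=-111/268
  seg 2: a=5 b=319/134 c=-93/67 d=35/402
  seg 3: a=2 b=-241/67 c=-81/134 d=27/134
S(29/4) = 9143/8576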